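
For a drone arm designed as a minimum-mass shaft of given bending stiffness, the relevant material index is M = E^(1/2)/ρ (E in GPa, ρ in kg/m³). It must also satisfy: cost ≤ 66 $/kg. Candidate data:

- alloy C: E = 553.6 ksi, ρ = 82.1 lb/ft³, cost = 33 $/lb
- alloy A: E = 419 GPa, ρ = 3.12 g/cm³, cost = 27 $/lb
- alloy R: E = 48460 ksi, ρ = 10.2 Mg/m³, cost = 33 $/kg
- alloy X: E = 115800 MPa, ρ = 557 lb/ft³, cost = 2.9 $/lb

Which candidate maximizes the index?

Screen on constraints: cost ≤ 66 $/kg. Survivors: alloy A, alloy R, alloy X.
Normalizing units and computing the index:
  alloy A: E = 419.0 GPa, ρ = 3120 kg/m³
  alloy R: E = 334.1 GPa, ρ = 10200 kg/m³
  alloy X: E = 115.8 GPa, ρ = 8922 kg/m³
  alloy A: M = 6.56×10⁻³
  alloy R: M = 1.79×10⁻³
  alloy X: M = 1.21×10⁻³
Alloy A ranks first.

alloy A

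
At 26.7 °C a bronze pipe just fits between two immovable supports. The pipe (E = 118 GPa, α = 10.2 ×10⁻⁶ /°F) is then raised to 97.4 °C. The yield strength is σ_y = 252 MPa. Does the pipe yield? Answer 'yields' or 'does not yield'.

α = 10.2×10⁻⁶/°F × 9/5 = 18.4×10⁻⁶/K.
ΔT = 70.70 K. Constrained thermal stress σ = E·α·ΔT = 118.0×10³ MPa × 18.4×10⁻⁶ × 70.70 = 153 MPa (compressive).
Compare to σ_y = 252 MPa: σ < σ_y, so it does not yield.

does not yield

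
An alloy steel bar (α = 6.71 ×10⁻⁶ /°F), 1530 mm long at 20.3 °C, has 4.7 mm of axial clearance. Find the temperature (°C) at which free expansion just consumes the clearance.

α = 6.71×10⁻⁶/°F × 9/5 = 12.1×10⁻⁶/K.
α·L₀·ΔT = 4.7 mm ⇒ ΔT = 4.7 / (12.1×10⁻⁶ × 1530.0) = 254.3 K.
T = 20.3 + 254.3 = 274.6 °C.

275 °C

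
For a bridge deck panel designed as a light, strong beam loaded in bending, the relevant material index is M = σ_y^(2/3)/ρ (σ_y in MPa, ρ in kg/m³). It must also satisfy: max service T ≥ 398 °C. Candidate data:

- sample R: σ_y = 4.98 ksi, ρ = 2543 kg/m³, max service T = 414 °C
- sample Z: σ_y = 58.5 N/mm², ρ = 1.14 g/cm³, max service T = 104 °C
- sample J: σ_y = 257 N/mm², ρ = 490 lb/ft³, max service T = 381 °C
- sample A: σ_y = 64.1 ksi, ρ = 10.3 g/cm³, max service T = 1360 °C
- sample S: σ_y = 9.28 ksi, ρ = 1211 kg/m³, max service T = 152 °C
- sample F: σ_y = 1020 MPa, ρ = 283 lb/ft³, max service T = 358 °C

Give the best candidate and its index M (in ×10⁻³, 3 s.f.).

Screen on constraints: max service T ≥ 398 °C. Survivors: sample R, sample A.
In SI units:
  sample R: σ_y = 34.34 MPa, ρ = 2543 kg/m³
  sample A: σ_y = 442.0 MPa, ρ = 10300 kg/m³
  sample A: M = 5.63×10⁻³
  sample R: M = 4.15×10⁻³
Sample A ranks first.

sample A, M = 5.63×10⁻³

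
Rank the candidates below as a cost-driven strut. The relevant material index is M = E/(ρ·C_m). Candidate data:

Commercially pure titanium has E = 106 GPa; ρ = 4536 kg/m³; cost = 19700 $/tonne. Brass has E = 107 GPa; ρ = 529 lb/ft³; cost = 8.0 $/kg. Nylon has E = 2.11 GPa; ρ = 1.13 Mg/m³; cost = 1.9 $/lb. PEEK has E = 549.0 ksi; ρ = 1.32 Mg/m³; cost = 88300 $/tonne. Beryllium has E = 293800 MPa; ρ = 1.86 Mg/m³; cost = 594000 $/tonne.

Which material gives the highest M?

brass

Normalizing units and computing the index:
  commercially pure titanium: E = 106.0 GPa, ρ = 4536 kg/m³, cost = 19.70 $/kg
  brass: E = 107.0 GPa, ρ = 8474 kg/m³, cost = 8.000 $/kg
  nylon: E = 2.110 GPa, ρ = 1130 kg/m³, cost = 4.189 $/kg
  PEEK: E = 3.785 GPa, ρ = 1320 kg/m³, cost = 88.30 $/kg
  beryllium: E = 293.8 GPa, ρ = 1860 kg/m³, cost = 594.0 $/kg
  brass: M = 1.58 MN·m per $
  commercially pure titanium: M = 1.19 MN·m per $
  nylon: M = 0.446 MN·m per $
  beryllium: M = 0.266 MN·m per $
  PEEK: M = 0.0325 MN·m per $
The maximum is for brass.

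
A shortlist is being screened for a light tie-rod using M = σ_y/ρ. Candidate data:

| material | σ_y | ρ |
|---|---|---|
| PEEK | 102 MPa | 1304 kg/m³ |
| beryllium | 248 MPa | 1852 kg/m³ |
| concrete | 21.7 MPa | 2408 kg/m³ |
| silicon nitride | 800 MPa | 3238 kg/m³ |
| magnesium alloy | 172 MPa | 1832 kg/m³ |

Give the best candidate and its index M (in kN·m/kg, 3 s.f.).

Per-candidate index values:
  silicon nitride: M = 247 kN·m/kg
  beryllium: M = 134 kN·m/kg
  magnesium alloy: M = 93.9 kN·m/kg
  PEEK: M = 78.2 kN·m/kg
  concrete: M = 9.01 kN·m/kg
Silicon nitride has the largest M.

silicon nitride, M = 247 kN·m/kg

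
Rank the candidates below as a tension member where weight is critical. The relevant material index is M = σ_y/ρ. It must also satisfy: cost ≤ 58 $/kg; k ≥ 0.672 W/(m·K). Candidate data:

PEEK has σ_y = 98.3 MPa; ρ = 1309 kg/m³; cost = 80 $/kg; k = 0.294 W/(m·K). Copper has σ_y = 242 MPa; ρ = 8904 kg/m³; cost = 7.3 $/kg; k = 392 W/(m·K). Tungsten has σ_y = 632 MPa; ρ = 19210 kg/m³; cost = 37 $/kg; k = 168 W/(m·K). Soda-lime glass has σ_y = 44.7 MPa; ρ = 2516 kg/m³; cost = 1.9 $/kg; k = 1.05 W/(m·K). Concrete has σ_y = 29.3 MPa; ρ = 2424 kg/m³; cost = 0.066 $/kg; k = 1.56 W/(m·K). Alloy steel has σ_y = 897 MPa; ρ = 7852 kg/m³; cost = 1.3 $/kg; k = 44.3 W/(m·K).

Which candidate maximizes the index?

Screen on constraints: cost ≤ 58 $/kg; k ≥ 0.672 W/(m·K). Survivors: copper, tungsten, soda-lime glass, concrete, alloy steel.
Computing M directly (units already consistent):
  alloy steel: M = 114 kN·m/kg
  tungsten: M = 32.9 kN·m/kg
  copper: M = 27.2 kN·m/kg
  soda-lime glass: M = 17.8 kN·m/kg
  concrete: M = 12.1 kN·m/kg
Highest index: alloy steel.

alloy steel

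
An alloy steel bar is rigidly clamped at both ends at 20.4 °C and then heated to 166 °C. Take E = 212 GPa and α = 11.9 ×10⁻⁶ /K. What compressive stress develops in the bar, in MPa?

ΔT = 145.6 K. Constrained thermal stress σ = E·α·ΔT = 212.0×10³ MPa × 11.9×10⁻⁶ × 145.6 = 367 MPa (compressive).

367 MPa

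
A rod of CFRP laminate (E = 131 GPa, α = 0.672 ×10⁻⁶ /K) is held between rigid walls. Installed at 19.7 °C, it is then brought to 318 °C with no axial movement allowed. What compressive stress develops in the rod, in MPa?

ΔT = 298.3 K. Constrained thermal stress σ = E·α·ΔT = 131.0×10³ MPa × 0.672×10⁻⁶ × 298.3 = 26.3 MPa (compressive).

26.3 MPa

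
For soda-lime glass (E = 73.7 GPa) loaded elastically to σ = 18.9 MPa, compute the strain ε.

ε = σ/E = 18.9 / 73700 = 2.56×10⁻⁴.

2.56×10⁻⁴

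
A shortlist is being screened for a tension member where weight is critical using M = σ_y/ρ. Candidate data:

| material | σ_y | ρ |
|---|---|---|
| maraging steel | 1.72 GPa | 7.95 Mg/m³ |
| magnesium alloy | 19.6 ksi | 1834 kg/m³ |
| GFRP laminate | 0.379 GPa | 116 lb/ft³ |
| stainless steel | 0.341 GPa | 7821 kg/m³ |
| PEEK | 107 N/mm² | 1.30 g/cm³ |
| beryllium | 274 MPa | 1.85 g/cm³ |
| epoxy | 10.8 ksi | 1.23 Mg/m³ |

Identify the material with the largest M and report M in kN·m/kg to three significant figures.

maraging steel, M = 216 kN·m/kg

In SI units:
  maraging steel: σ_y = 1720 MPa, ρ = 7950 kg/m³
  magnesium alloy: σ_y = 135.1 MPa, ρ = 1834 kg/m³
  GFRP laminate: σ_y = 379.0 MPa, ρ = 1858 kg/m³
  stainless steel: σ_y = 341.0 MPa, ρ = 7821 kg/m³
  PEEK: σ_y = 107.0 MPa, ρ = 1300 kg/m³
  beryllium: σ_y = 274.0 MPa, ρ = 1850 kg/m³
  epoxy: σ_y = 74.46 MPa, ρ = 1230 kg/m³
  maraging steel: M = 216 kN·m/kg
  GFRP laminate: M = 204 kN·m/kg
  beryllium: M = 148 kN·m/kg
  PEEK: M = 82.3 kN·m/kg
  magnesium alloy: M = 73.7 kN·m/kg
  epoxy: M = 60.5 kN·m/kg
  stainless steel: M = 43.6 kN·m/kg
The maximum is for maraging steel.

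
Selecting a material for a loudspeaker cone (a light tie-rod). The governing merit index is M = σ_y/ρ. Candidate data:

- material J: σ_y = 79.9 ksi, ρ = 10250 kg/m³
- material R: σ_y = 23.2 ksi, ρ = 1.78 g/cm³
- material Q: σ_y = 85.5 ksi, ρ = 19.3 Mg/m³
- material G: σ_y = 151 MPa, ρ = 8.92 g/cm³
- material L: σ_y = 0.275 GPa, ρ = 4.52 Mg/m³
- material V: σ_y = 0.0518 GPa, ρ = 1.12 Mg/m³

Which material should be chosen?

Convert each candidate to consistent units, then evaluate M:
  material J: σ_y = 550.9 MPa, ρ = 10250 kg/m³
  material R: σ_y = 160.0 MPa, ρ = 1780 kg/m³
  material Q: σ_y = 589.5 MPa, ρ = 19300 kg/m³
  material G: σ_y = 151.0 MPa, ρ = 8920 kg/m³
  material L: σ_y = 275.0 MPa, ρ = 4520 kg/m³
  material V: σ_y = 51.80 MPa, ρ = 1120 kg/m³
  material R: M = 89.9 kN·m/kg
  material L: M = 60.8 kN·m/kg
  material J: M = 53.7 kN·m/kg
  material V: M = 46.2 kN·m/kg
  material Q: M = 30.5 kN·m/kg
  material G: M = 16.9 kN·m/kg
The maximum is for material R.

material R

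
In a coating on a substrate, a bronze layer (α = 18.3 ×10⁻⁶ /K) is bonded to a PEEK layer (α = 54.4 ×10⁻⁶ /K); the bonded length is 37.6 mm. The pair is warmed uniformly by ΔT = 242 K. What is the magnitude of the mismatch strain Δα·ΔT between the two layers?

Δα = |18.3 − 54.4|×10⁻⁶/K = 36.1×10⁻⁶/K.
Mismatch strain = Δα·ΔT = 36.1×10⁻⁶ × 242.0 = 8.74×10⁻³.

8.74×10⁻³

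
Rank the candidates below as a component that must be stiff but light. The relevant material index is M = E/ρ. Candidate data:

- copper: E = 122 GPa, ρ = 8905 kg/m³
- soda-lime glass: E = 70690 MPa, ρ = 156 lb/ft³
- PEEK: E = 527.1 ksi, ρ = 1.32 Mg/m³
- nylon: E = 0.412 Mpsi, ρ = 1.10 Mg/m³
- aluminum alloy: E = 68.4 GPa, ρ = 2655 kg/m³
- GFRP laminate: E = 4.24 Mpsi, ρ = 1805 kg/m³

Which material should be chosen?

soda-lime glass

After converting to SI:
  copper: E = 122.0 GPa, ρ = 8905 kg/m³
  soda-lime glass: E = 70.69 GPa, ρ = 2499 kg/m³
  PEEK: E = 3.634 GPa, ρ = 1320 kg/m³
  nylon: E = 2.841 GPa, ρ = 1100 kg/m³
  aluminum alloy: E = 68.40 GPa, ρ = 2655 kg/m³
  GFRP laminate: E = 29.23 GPa, ρ = 1805 kg/m³
  soda-lime glass: M = 28.3 MN·m/kg
  aluminum alloy: M = 25.8 MN·m/kg
  GFRP laminate: M = 16.2 MN·m/kg
  copper: M = 13.7 MN·m/kg
  PEEK: M = 2.75 MN·m/kg
  nylon: M = 2.58 MN·m/kg
Soda-lime glass ranks first.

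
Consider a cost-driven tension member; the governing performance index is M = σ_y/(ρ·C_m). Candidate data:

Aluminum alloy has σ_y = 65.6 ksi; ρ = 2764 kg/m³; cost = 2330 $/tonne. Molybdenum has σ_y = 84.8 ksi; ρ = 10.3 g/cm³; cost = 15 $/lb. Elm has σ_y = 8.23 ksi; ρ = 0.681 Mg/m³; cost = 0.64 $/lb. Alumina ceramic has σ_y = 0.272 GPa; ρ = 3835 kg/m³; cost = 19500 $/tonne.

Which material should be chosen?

aluminum alloy

In SI units:
  aluminum alloy: σ_y = 452.3 MPa, ρ = 2764 kg/m³, cost = 2.330 $/kg
  molybdenum: σ_y = 584.7 MPa, ρ = 10300 kg/m³, cost = 33.07 $/kg
  elm: σ_y = 56.74 MPa, ρ = 681.0 kg/m³, cost = 1.411 $/kg
  alumina ceramic: σ_y = 272.0 MPa, ρ = 3835 kg/m³, cost = 19.50 $/kg
  aluminum alloy: M = 70.2 kN·m per $
  elm: M = 59.1 kN·m per $
  alumina ceramic: M = 3.64 kN·m per $
  molybdenum: M = 1.72 kN·m per $
Aluminum alloy ranks first.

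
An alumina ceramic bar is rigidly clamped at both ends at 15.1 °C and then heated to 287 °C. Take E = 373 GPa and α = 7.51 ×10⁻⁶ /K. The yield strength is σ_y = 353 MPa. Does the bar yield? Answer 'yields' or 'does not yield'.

ΔT = 271.9 K. Constrained thermal stress σ = E·α·ΔT = 373.0×10³ MPa × 7.51×10⁻⁶ × 271.9 = 762 MPa (compressive).
Compare to σ_y = 353 MPa: σ ≥ σ_y, so it yields.

yields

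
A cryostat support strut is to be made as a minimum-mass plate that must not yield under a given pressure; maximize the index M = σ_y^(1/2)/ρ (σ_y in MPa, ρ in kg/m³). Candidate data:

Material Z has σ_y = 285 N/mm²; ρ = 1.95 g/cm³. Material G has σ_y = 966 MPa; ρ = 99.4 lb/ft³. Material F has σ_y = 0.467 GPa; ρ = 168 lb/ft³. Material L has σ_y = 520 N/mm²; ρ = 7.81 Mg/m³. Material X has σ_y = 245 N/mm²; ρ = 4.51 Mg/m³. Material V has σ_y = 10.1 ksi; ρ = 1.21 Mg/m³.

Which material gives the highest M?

material G

After converting to SI:
  material Z: σ_y = 285.0 MPa, ρ = 1950 kg/m³
  material G: σ_y = 966.0 MPa, ρ = 1592 kg/m³
  material F: σ_y = 467.0 MPa, ρ = 2691 kg/m³
  material L: σ_y = 520.0 MPa, ρ = 7810 kg/m³
  material X: σ_y = 245.0 MPa, ρ = 4510 kg/m³
  material V: σ_y = 69.64 MPa, ρ = 1210 kg/m³
  material G: M = 19.5×10⁻³
  material Z: M = 8.66×10⁻³
  material F: M = 8.03×10⁻³
  material V: M = 6.90×10⁻³
  material X: M = 3.47×10⁻³
  material L: M = 2.92×10⁻³
Material G ranks first.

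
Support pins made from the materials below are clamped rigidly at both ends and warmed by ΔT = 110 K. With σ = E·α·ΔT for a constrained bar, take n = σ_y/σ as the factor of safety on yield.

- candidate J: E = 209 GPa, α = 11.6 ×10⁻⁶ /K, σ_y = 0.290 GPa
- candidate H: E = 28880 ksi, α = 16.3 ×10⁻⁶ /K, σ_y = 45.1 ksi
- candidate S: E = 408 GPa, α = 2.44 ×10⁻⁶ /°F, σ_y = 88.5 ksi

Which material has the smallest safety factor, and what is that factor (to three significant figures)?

candidate H, n = 0.871

Converting E to GPa, α to ×10⁻⁶/K, σ_y to MPa, then σ and n for each:
  candidate J: E = 209.0, α = 11.6, σ_y = 290.0 → σ = 267 MPa, n = 1.09
  candidate H: E = 199.1, α = 16.3, σ_y = 311.0 → σ = 357 MPa, n = 0.871
  candidate S: E = 408.0, α = 4.39, σ_y = 610.2 → σ = 197 MPa, n = 3.10
Smallest n: candidate H with n = 0.871.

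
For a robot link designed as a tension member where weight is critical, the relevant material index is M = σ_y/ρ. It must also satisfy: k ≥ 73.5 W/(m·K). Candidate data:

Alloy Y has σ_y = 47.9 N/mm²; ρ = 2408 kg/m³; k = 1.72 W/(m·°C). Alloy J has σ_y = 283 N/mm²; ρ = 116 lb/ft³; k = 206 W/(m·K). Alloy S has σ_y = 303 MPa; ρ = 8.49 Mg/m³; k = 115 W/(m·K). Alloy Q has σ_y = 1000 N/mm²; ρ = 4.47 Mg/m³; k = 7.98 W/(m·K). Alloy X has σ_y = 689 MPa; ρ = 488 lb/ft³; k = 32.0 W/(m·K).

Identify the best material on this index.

alloy J

Screen on constraints: k ≥ 73.5 W/(m·K). Survivors: alloy J, alloy S.
Convert each candidate to consistent units, then evaluate M:
  alloy J: σ_y = 283.0 MPa, ρ = 1858 kg/m³
  alloy S: σ_y = 303.0 MPa, ρ = 8490 kg/m³
  alloy J: M = 152 kN·m/kg
  alloy S: M = 35.7 kN·m/kg
Highest index: alloy J.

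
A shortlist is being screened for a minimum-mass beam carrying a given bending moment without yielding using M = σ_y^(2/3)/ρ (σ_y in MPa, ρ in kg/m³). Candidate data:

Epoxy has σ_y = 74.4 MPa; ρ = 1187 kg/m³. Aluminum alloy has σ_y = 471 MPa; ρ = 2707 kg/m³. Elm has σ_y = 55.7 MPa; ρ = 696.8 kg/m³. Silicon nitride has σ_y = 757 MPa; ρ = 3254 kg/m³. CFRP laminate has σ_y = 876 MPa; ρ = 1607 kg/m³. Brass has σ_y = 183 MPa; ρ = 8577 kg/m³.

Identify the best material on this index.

CFRP laminate

Computing M directly (units already consistent):
  CFRP laminate: M = 57.0×10⁻³
  silicon nitride: M = 25.5×10⁻³
  aluminum alloy: M = 22.4×10⁻³
  elm: M = 20.9×10⁻³
  epoxy: M = 14.9×10⁻³
  brass: M = 3.76×10⁻³
CFRP laminate has the largest M.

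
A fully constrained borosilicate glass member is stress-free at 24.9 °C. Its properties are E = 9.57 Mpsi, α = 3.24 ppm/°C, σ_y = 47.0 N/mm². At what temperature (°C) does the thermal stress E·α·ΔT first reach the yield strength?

245 °C

E = 9.57 Mpsi = 65.98 GPa.
σ_y = 47.0 N/mm² = 47.00 MPa.
E·α·ΔT = 47.00 MPa ⇒ ΔT = 47.00 / (65.98×10³ × 3.24×10⁻⁶) = 219.8 K.
T = 24.9 + 219.8 = 244.7 °C.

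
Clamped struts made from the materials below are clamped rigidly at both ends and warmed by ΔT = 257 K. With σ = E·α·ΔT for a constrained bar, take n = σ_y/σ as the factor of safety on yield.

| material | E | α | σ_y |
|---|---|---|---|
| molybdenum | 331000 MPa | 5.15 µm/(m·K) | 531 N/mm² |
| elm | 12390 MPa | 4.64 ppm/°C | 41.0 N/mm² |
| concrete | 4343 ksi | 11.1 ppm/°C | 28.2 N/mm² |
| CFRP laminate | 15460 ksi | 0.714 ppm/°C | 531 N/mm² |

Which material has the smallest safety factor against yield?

Converting E to GPa, α to ×10⁻⁶/K, σ_y to MPa, then σ and n for each:
  molybdenum: E = 331.0, α = 5.15, σ_y = 531.0 → σ = 438 MPa, n = 1.21
  elm: E = 12.39, α = 4.64, σ_y = 41.00 → σ = 14.8 MPa, n = 2.77
  concrete: E = 29.94, α = 11.1, σ_y = 28.20 → σ = 85.4 MPa, n = 0.330
  CFRP laminate: E = 106.6, α = 0.714, σ_y = 531.0 → σ = 19.6 MPa, n = 27.1
The minimum is concrete at n = 0.330.

concrete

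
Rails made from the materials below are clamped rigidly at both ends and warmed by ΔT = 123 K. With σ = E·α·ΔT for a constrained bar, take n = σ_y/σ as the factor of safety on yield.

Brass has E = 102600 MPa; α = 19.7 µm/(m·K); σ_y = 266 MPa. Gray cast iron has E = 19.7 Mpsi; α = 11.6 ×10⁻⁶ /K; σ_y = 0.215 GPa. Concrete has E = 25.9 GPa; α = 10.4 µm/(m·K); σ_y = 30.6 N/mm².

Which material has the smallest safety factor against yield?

concrete

In consistent units (E in GPa, α in ×10⁻⁶/K, σ_y in MPa):
  brass: E = 102.6, α = 19.7, σ_y = 266.0 → σ = 249 MPa, n = 1.07
  gray cast iron: E = 135.8, α = 11.6, σ_y = 215.0 → σ = 194 MPa, n = 1.11
  concrete: E = 25.90, α = 10.4, σ_y = 30.60 → σ = 33.1 MPa, n = 0.924
Smallest n: concrete with n = 0.924.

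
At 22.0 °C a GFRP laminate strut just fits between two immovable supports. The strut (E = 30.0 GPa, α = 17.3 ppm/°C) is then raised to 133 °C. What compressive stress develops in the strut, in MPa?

57.6 MPa

ΔT = 111.0 K. Constrained thermal stress σ = E·α·ΔT = 30.00×10³ MPa × 17.3×10⁻⁶ × 111.0 = 57.6 MPa (compressive).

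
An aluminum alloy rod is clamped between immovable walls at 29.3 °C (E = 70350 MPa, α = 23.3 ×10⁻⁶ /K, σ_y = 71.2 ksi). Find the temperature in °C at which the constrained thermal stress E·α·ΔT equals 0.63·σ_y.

E = 70350 MPa = 70.35 GPa.
σ_y = 71.2 ksi = 490.9 MPa.
E·α·ΔT = 309.3 MPa ⇒ ΔT = 309.3 / (70.35×10³ × 23.3×10⁻⁶) = 188.7 K.
T = 29.3 + 188.7 = 218.0 °C.

218 °C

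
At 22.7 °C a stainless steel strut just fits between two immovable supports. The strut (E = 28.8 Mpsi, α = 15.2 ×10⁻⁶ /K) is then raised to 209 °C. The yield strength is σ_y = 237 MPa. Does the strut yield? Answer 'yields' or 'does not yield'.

E = 28.8 Mpsi = 198.6 GPa.
ΔT = 186.3 K. Constrained thermal stress σ = E·α·ΔT = 198.6×10³ MPa × 15.2×10⁻⁶ × 186.3 = 562 MPa (compressive).
Compare to σ_y = 237 MPa: σ ≥ σ_y, so it yields.

yields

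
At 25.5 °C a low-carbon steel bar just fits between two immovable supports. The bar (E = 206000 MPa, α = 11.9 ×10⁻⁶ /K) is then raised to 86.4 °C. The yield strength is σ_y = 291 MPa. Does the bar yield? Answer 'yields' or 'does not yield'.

does not yield

E = 206000 MPa = 206.0 GPa.
ΔT = 60.90 K. Constrained thermal stress σ = E·α·ΔT = 206.0×10³ MPa × 11.9×10⁻⁶ × 60.90 = 149 MPa (compressive).
Compare to σ_y = 291 MPa: σ < σ_y, so it does not yield.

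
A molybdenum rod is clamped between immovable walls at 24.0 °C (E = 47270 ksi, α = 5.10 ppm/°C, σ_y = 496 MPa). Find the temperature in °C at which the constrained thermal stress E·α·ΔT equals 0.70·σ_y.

233 °C

E = 47270 ksi = 325.9 GPa.
E·α·ΔT = 347.2 MPa ⇒ ΔT = 347.2 / (325.9×10³ × 5.10×10⁻⁶) = 208.9 K.
T = 24.0 + 208.9 = 232.9 °C.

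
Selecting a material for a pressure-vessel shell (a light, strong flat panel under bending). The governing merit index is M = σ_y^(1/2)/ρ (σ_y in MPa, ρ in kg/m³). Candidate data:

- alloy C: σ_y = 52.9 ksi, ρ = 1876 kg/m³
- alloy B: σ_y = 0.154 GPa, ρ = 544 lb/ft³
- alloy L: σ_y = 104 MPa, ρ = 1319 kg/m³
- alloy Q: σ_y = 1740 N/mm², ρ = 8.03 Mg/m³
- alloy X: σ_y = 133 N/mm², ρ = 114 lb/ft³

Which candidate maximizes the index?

Putting every candidate on a common basis:
  alloy C: σ_y = 364.7 MPa, ρ = 1876 kg/m³
  alloy B: σ_y = 154.0 MPa, ρ = 8714 kg/m³
  alloy L: σ_y = 104.0 MPa, ρ = 1319 kg/m³
  alloy Q: σ_y = 1740 MPa, ρ = 8030 kg/m³
  alloy X: σ_y = 133.0 MPa, ρ = 1826 kg/m³
  alloy C: M = 10.2×10⁻³
  alloy L: M = 7.73×10⁻³
  alloy X: M = 6.32×10⁻³
  alloy Q: M = 5.19×10⁻³
  alloy B: M = 1.42×10⁻³
Highest index: alloy C.

alloy C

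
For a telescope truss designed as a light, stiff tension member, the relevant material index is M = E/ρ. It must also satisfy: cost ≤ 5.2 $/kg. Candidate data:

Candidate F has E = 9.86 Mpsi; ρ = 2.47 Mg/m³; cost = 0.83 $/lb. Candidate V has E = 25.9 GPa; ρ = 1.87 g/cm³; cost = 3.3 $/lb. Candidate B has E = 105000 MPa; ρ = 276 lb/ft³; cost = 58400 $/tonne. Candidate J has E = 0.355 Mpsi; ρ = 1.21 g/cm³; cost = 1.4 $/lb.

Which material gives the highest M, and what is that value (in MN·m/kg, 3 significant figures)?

Screen on constraints: cost ≤ 5.2 $/kg. Survivors: candidate F, candidate J.
After converting to SI:
  candidate F: E = 67.98 GPa, ρ = 2470 kg/m³
  candidate J: E = 2.448 GPa, ρ = 1210 kg/m³
  candidate F: M = 27.5 MN·m/kg
  candidate J: M = 2.02 MN·m/kg
Candidate F ranks first.

candidate F, M = 27.5 MN·m/kg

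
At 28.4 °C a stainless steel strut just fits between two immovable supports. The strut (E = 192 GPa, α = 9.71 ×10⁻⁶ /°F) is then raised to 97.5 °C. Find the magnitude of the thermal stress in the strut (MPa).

α = 9.71×10⁻⁶/°F × 9/5 = 17.5×10⁻⁶/K.
ΔT = 69.10 K. Constrained thermal stress σ = E·α·ΔT = 192.0×10³ MPa × 17.5×10⁻⁶ × 69.10 = 232 MPa (compressive).

232 MPa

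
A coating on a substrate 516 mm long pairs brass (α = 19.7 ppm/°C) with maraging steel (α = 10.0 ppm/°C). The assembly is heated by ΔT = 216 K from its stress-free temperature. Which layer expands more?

brass

α(brass) = 19.7×10⁻⁶/K vs α(maraging steel) = 10.0×10⁻⁶/K.
Higher α expands more for the same ΔT: brass.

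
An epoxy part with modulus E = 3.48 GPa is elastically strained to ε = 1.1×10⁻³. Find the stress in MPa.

σ = E·ε = 3480 MPa × 1.1×10⁻³ = 3.83 MPa.

3.83 MPa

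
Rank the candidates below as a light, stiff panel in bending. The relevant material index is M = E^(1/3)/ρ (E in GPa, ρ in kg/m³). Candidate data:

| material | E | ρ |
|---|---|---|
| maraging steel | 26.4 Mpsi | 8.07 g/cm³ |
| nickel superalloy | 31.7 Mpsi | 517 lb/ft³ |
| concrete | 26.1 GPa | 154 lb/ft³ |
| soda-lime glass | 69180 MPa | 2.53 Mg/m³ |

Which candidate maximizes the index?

soda-lime glass

Normalizing units and computing the index:
  maraging steel: E = 182.0 GPa, ρ = 8070 kg/m³
  nickel superalloy: E = 218.6 GPa, ρ = 8282 kg/m³
  concrete: E = 26.10 GPa, ρ = 2467 kg/m³
  soda-lime glass: E = 69.18 GPa, ρ = 2530 kg/m³
  soda-lime glass: M = 1.62×10⁻³
  concrete: M = 1.20×10⁻³
  nickel superalloy: M = 0.727×10⁻³
  maraging steel: M = 0.702×10⁻³
Soda-lime glass ranks first.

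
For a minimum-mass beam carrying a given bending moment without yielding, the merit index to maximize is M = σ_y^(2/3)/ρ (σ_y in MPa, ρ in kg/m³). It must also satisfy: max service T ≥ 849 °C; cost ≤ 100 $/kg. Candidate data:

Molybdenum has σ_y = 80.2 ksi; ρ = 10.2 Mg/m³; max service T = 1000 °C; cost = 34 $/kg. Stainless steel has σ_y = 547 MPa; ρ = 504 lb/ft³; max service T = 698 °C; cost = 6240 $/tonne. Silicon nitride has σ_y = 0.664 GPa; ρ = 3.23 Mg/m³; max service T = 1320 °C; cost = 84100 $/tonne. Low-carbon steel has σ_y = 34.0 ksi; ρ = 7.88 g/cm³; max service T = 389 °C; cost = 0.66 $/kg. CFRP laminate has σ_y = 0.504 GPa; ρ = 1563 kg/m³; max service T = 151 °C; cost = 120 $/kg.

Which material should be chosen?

Screen on constraints: max service T ≥ 849 °C; cost ≤ 100 $/kg. Survivors: molybdenum, silicon nitride.
Normalizing units and computing the index:
  molybdenum: σ_y = 553.0 MPa, ρ = 10200 kg/m³
  silicon nitride: σ_y = 664.0 MPa, ρ = 3230 kg/m³
  silicon nitride: M = 23.6×10⁻³
  molybdenum: M = 6.60×10⁻³
Highest index: silicon nitride.

silicon nitride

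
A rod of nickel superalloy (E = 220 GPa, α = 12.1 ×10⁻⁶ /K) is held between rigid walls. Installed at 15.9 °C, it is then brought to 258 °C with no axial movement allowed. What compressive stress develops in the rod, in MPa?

ΔT = 242.1 K. Constrained thermal stress σ = E·α·ΔT = 220.0×10³ MPa × 12.1×10⁻⁶ × 242.1 = 644 MPa (compressive).

644 MPa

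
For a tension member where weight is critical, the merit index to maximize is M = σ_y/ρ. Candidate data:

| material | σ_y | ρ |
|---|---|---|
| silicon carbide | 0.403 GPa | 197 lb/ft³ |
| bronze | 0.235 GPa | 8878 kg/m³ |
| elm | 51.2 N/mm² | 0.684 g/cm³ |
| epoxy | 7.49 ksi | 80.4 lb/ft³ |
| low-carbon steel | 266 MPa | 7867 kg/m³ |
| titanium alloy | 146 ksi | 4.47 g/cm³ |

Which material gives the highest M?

In SI units:
  silicon carbide: σ_y = 403.0 MPa, ρ = 3156 kg/m³
  bronze: σ_y = 235.0 MPa, ρ = 8878 kg/m³
  elm: σ_y = 51.20 MPa, ρ = 684.0 kg/m³
  epoxy: σ_y = 51.64 MPa, ρ = 1288 kg/m³
  low-carbon steel: σ_y = 266.0 MPa, ρ = 7867 kg/m³
  titanium alloy: σ_y = 1007 MPa, ρ = 4470 kg/m³
  titanium alloy: M = 225 kN·m/kg
  silicon carbide: M = 128 kN·m/kg
  elm: M = 74.9 kN·m/kg
  epoxy: M = 40.1 kN·m/kg
  low-carbon steel: M = 33.8 kN·m/kg
  bronze: M = 26.5 kN·m/kg
Highest index: titanium alloy.

titanium alloy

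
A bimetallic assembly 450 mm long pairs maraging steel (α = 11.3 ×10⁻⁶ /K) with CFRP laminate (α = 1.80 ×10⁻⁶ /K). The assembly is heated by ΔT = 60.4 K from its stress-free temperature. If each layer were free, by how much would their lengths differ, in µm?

258 µm

Δα = |11.3 − 1.80|×10⁻⁶/K = 9.50×10⁻⁶/K.
ΔL_mismatch = Δα·L·ΔT = 9.50×10⁻⁶ × 450.0 mm × 60.4 K = 258 µm.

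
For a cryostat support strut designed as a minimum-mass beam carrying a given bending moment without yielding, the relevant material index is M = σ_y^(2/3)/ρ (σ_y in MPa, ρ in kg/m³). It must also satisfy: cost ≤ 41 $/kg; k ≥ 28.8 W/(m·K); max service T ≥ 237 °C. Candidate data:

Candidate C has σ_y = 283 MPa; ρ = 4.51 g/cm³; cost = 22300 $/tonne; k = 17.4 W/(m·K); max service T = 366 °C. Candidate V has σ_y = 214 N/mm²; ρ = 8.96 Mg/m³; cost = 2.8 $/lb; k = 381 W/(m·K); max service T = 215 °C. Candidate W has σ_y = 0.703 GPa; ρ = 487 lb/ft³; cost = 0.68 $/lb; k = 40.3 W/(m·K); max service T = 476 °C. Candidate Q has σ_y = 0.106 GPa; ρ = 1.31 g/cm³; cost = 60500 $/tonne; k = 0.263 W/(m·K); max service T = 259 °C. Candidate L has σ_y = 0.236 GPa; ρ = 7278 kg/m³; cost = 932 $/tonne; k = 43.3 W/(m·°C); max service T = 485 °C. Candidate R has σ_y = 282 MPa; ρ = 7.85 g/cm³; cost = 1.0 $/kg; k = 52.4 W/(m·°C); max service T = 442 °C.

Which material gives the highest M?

candidate W

Screen on constraints: cost ≤ 41 $/kg; k ≥ 28.8 W/(m·K); max service T ≥ 237 °C. Survivors: candidate W, candidate L, candidate R.
Convert each candidate to consistent units, then evaluate M:
  candidate W: σ_y = 703.0 MPa, ρ = 7801 kg/m³
  candidate L: σ_y = 236.0 MPa, ρ = 7278 kg/m³
  candidate R: σ_y = 282.0 MPa, ρ = 7850 kg/m³
  candidate W: M = 10.1×10⁻³
  candidate R: M = 5.48×10⁻³
  candidate L: M = 5.25×10⁻³
Highest index: candidate W.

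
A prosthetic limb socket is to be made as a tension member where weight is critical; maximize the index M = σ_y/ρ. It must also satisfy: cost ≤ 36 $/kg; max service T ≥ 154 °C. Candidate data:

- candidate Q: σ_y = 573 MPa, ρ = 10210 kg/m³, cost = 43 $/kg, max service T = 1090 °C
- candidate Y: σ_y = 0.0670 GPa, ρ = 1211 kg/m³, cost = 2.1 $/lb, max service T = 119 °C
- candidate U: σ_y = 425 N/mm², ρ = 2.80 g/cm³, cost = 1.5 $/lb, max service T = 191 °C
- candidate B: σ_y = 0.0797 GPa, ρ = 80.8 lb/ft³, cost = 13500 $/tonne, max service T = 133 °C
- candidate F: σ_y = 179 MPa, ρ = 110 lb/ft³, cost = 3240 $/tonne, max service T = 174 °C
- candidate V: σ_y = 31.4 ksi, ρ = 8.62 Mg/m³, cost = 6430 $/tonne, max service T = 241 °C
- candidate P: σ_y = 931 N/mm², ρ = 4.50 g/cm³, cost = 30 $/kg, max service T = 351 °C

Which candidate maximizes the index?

candidate P

Screen on constraints: cost ≤ 36 $/kg; max service T ≥ 154 °C. Survivors: candidate U, candidate F, candidate V, candidate P.
Putting every candidate on a common basis:
  candidate U: σ_y = 425.0 MPa, ρ = 2800 kg/m³
  candidate F: σ_y = 179.0 MPa, ρ = 1762 kg/m³
  candidate V: σ_y = 216.5 MPa, ρ = 8620 kg/m³
  candidate P: σ_y = 931.0 MPa, ρ = 4500 kg/m³
  candidate P: M = 207 kN·m/kg
  candidate U: M = 152 kN·m/kg
  candidate F: M = 102 kN·m/kg
  candidate V: M = 25.1 kN·m/kg
Highest index: candidate P.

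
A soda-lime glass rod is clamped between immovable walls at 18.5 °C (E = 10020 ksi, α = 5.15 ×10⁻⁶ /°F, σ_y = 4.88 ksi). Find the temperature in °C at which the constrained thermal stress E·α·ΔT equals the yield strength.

71.0 °C

E = 10020 ksi = 69.09 GPa.
α = 5.15×10⁻⁶/°F × 9/5 = 9.27×10⁻⁶/K.
σ_y = 4.88 ksi = 33.65 MPa.
E·α·ΔT = 33.65 MPa ⇒ ΔT = 33.65 / (69.09×10³ × 9.27×10⁻⁶) = 52.54 K.
T = 18.5 + 52.54 = 71.04 °C.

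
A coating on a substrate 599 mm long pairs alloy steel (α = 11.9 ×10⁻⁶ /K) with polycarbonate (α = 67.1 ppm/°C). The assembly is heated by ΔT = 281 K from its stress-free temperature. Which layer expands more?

polycarbonate

α(alloy steel) = 11.9×10⁻⁶/K vs α(polycarbonate) = 67.1×10⁻⁶/K.
Higher α expands more for the same ΔT: polycarbonate.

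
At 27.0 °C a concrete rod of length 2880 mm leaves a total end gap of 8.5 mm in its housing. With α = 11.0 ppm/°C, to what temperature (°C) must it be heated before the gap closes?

α·L₀·ΔT = 8.5 mm ⇒ ΔT = 8.5 / (11.0×10⁻⁶ × 2880.0) = 268.3 K.
T = 27.0 + 268.3 = 295.3 °C.

295 °C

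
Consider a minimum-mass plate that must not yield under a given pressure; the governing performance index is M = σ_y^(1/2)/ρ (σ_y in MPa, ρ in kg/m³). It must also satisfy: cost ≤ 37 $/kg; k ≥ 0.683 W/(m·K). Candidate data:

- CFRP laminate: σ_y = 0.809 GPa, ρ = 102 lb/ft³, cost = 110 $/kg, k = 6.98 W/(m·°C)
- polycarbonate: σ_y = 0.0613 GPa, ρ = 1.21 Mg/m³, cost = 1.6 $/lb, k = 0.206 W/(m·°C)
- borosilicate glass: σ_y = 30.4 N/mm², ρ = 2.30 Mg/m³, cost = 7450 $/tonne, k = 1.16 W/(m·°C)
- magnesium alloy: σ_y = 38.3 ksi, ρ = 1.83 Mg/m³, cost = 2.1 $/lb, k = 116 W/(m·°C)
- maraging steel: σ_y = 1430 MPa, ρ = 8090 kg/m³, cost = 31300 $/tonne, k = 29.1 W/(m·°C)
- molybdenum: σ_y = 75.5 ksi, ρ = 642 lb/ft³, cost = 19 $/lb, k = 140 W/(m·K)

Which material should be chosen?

magnesium alloy

Screen on constraints: cost ≤ 37 $/kg; k ≥ 0.683 W/(m·K). Survivors: borosilicate glass, magnesium alloy, maraging steel.
In SI units:
  borosilicate glass: σ_y = 30.40 MPa, ρ = 2300 kg/m³
  magnesium alloy: σ_y = 264.1 MPa, ρ = 1830 kg/m³
  maraging steel: σ_y = 1430 MPa, ρ = 8090 kg/m³
  magnesium alloy: M = 8.88×10⁻³
  maraging steel: M = 4.67×10⁻³
  borosilicate glass: M = 2.40×10⁻³
Magnesium alloy has the largest M.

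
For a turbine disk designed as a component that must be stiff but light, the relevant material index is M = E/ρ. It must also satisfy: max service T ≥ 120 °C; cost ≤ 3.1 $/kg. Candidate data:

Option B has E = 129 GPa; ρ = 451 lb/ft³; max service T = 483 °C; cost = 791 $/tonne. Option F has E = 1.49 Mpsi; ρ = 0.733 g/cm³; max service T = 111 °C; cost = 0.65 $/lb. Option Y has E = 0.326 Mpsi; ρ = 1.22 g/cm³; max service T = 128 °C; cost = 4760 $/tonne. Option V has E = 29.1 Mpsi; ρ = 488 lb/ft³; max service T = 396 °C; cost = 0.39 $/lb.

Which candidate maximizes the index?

option V

Screen on constraints: max service T ≥ 120 °C; cost ≤ 3.1 $/kg. Survivors: option B, option V.
Normalizing units and computing the index:
  option B: E = 129.0 GPa, ρ = 7224 kg/m³
  option V: E = 200.6 GPa, ρ = 7817 kg/m³
  option V: M = 25.7 MN·m/kg
  option B: M = 17.9 MN·m/kg
Option V has the largest M.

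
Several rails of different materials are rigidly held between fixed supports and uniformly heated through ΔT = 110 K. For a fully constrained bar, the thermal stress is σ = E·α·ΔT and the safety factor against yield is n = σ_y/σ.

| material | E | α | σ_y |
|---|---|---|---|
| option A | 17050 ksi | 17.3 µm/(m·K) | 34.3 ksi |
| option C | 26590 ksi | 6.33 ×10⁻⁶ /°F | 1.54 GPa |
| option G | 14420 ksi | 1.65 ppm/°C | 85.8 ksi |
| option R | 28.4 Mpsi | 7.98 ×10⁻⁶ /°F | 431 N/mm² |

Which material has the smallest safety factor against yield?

With everything in SI (GPa, ×10⁻⁶/K, MPa):
  option A: E = 117.6, α = 17.3, σ_y = 236.5 → σ = 224 MPa, n = 1.06
  option C: E = 183.3, α = 11.4, σ_y = 1540 → σ = 230 MPa, n = 6.70
  option G: E = 99.42, α = 1.65, σ_y = 591.6 → σ = 18.0 MPa, n = 32.8
  option R: E = 195.8, α = 14.4, σ_y = 431.0 → σ = 309 MPa, n = 1.39
Option A has the lowest safety factor, n = 1.06.

option A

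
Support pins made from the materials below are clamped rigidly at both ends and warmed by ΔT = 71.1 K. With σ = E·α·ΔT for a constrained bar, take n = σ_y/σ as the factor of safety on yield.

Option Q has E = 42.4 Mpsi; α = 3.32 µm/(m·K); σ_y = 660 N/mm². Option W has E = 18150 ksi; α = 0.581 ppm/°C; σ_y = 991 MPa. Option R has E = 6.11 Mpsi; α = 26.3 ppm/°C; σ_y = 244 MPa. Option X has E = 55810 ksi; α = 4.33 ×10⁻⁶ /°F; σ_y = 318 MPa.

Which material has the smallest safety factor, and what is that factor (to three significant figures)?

option X, n = 1.49

Per material, after unit conversion:
  option Q: E = 292.3, α = 3.32, σ_y = 660.0 → σ = 69.0 MPa, n = 9.56
  option W: E = 125.1, α = 0.581, σ_y = 991.0 → σ = 5.17 MPa, n = 192
  option R: E = 42.13, α = 26.3, σ_y = 244.0 → σ = 78.8 MPa, n = 3.10
  option X: E = 384.8, α = 7.79, σ_y = 318.0 → σ = 213 MPa, n = 1.49
Smallest n: option X with n = 1.49.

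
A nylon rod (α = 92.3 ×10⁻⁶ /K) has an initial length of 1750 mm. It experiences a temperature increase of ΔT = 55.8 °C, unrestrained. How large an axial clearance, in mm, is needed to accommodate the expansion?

ΔL = α·L₀·ΔT = 92.3×10⁻⁶ × 1750 mm × 55.80 K = 9.01 mm.

9.01 mm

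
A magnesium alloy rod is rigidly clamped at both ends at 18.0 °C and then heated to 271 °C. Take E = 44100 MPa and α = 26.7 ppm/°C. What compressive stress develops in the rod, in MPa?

298 MPa

E = 44100 MPa = 44.10 GPa.
ΔT = 253.0 K. Constrained thermal stress σ = E·α·ΔT = 44.10×10³ MPa × 26.7×10⁻⁶ × 253.0 = 298 MPa (compressive).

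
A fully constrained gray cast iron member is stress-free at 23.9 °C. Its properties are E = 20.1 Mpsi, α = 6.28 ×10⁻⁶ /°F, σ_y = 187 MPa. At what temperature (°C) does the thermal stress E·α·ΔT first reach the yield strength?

143 °C

E = 20.1 Mpsi = 138.6 GPa.
α = 6.28×10⁻⁶/°F × 9/5 = 11.3×10⁻⁶/K.
E·α·ΔT = 187.0 MPa ⇒ ΔT = 187.0 / (138.6×10³ × 11.3×10⁻⁶) = 119.4 K.
T = 23.9 + 119.4 = 143.3 °C.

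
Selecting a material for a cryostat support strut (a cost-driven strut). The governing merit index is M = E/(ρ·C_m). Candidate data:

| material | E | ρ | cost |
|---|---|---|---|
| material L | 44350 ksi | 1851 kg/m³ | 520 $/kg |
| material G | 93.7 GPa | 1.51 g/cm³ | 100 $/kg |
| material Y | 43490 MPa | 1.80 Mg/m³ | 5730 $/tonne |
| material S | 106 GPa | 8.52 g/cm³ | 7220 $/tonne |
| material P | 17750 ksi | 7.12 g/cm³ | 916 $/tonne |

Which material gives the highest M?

material P

Convert each candidate to consistent units, then evaluate M:
  material L: E = 305.8 GPa, ρ = 1851 kg/m³, cost = 520.0 $/kg
  material G: E = 93.70 GPa, ρ = 1510 kg/m³, cost = 100.0 $/kg
  material Y: E = 43.49 GPa, ρ = 1800 kg/m³, cost = 5.730 $/kg
  material S: E = 106.0 GPa, ρ = 8520 kg/m³, cost = 7.220 $/kg
  material P: E = 122.4 GPa, ρ = 7120 kg/m³, cost = 0.9160 $/kg
  material P: M = 18.8 MN·m per $
  material Y: M = 4.22 MN·m per $
  material S: M = 1.72 MN·m per $
  material G: M = 0.621 MN·m per $
  material L: M = 0.318 MN·m per $
Material P has the largest M.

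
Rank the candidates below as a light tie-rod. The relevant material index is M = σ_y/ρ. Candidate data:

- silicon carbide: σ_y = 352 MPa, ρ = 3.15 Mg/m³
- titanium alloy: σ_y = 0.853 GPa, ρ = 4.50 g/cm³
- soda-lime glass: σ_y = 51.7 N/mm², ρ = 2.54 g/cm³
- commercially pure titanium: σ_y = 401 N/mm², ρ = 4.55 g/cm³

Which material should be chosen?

titanium alloy

Convert each candidate to consistent units, then evaluate M:
  silicon carbide: σ_y = 352.0 MPa, ρ = 3150 kg/m³
  titanium alloy: σ_y = 853.0 MPa, ρ = 4500 kg/m³
  soda-lime glass: σ_y = 51.70 MPa, ρ = 2540 kg/m³
  commercially pure titanium: σ_y = 401.0 MPa, ρ = 4550 kg/m³
  titanium alloy: M = 190 kN·m/kg
  silicon carbide: M = 112 kN·m/kg
  commercially pure titanium: M = 88.1 kN·m/kg
  soda-lime glass: M = 20.4 kN·m/kg
The maximum is for titanium alloy.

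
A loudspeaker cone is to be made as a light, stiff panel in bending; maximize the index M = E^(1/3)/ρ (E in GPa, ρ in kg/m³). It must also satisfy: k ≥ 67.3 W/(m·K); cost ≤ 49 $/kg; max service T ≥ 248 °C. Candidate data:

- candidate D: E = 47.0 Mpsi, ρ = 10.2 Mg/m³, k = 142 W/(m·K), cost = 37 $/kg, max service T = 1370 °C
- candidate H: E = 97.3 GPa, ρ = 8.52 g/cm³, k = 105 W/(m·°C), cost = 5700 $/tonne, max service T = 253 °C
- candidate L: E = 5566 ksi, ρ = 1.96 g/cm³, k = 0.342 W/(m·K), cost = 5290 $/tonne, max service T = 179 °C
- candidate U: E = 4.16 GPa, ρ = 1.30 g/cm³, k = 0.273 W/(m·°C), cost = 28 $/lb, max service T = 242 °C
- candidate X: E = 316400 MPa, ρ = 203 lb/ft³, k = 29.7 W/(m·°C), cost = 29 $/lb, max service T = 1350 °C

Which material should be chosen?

Screen on constraints: k ≥ 67.3 W/(m·K); cost ≤ 49 $/kg; max service T ≥ 248 °C. Survivors: candidate D, candidate H.
After converting to SI:
  candidate D: E = 324.1 GPa, ρ = 10200 kg/m³
  candidate H: E = 97.30 GPa, ρ = 8520 kg/m³
  candidate D: M = 0.673×10⁻³
  candidate H: M = 0.540×10⁻³
The maximum is for candidate D.

candidate D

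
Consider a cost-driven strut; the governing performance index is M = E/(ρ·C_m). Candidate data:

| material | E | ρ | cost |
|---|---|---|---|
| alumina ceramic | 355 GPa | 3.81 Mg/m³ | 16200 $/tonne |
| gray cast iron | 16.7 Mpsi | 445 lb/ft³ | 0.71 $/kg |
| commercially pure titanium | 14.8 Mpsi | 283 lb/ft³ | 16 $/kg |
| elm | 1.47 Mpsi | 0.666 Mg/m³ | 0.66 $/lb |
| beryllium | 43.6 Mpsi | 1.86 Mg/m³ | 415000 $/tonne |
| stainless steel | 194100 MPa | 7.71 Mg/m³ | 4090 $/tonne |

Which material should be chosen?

gray cast iron

In SI units:
  alumina ceramic: E = 355.0 GPa, ρ = 3810 kg/m³, cost = 16.20 $/kg
  gray cast iron: E = 115.1 GPa, ρ = 7128 kg/m³, cost = 0.7100 $/kg
  commercially pure titanium: E = 102.0 GPa, ρ = 4533 kg/m³, cost = 16.00 $/kg
  elm: E = 10.14 GPa, ρ = 666.0 kg/m³, cost = 1.455 $/kg
  beryllium: E = 300.6 GPa, ρ = 1860 kg/m³, cost = 415.0 $/kg
  stainless steel: E = 194.1 GPa, ρ = 7710 kg/m³, cost = 4.090 $/kg
  gray cast iron: M = 22.8 MN·m per $
  elm: M = 10.5 MN·m per $
  stainless steel: M = 6.16 MN·m per $
  alumina ceramic: M = 5.75 MN·m per $
  commercially pure titanium: M = 1.41 MN·m per $
  beryllium: M = 0.389 MN·m per $
The maximum is for gray cast iron.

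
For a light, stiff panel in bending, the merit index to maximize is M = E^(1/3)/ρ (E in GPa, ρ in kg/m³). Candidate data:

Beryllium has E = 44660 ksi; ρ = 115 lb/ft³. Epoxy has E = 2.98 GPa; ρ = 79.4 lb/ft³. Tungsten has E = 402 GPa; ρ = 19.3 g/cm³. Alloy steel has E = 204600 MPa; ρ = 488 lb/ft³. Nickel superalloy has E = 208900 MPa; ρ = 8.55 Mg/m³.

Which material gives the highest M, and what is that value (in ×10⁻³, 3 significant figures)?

beryllium, M = 3.67×10⁻³

After converting to SI:
  beryllium: E = 307.9 GPa, ρ = 1842 kg/m³
  epoxy: E = 2.980 GPa, ρ = 1272 kg/m³
  tungsten: E = 402.0 GPa, ρ = 19300 kg/m³
  alloy steel: E = 204.6 GPa, ρ = 7817 kg/m³
  nickel superalloy: E = 208.9 GPa, ρ = 8550 kg/m³
  beryllium: M = 3.67×10⁻³
  epoxy: M = 1.13×10⁻³
  alloy steel: M = 0.754×10⁻³
  nickel superalloy: M = 0.694×10⁻³
  tungsten: M = 0.382×10⁻³
Highest index: beryllium.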